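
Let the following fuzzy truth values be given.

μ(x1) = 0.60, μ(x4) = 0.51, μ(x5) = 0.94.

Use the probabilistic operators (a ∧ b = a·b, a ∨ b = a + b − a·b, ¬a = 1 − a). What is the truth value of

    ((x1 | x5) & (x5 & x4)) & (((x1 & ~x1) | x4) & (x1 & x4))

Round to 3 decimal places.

0.090

x1 | x5 = a + b − a·b on (0.6000, 0.9400) = 0.9760
x5 & x4 = a·b on (0.9400, 0.5100) = 0.4794
(x1 | x5) & (x5 & x4) = a·b on (0.9760, 0.4794) = 0.4679
~x1 = 1 − 0.6000 = 0.4000
x1 & ~x1 = a·b on (0.6000, 0.4000) = 0.2400
(x1 & ~x1) | x4 = a + b − a·b on (0.2400, 0.5100) = 0.6276
x1 & x4 = a·b on (0.6000, 0.5100) = 0.3060
((x1 & ~x1) | x4) & (x1 & x4) = a·b on (0.6276, 0.3060) = 0.1920
((x1 | x5) & (x5 & x4)) & (((x1 & ~x1) | x4) & (x1 & x4)) = a·b on (0.4679, 0.1920) = 0.0899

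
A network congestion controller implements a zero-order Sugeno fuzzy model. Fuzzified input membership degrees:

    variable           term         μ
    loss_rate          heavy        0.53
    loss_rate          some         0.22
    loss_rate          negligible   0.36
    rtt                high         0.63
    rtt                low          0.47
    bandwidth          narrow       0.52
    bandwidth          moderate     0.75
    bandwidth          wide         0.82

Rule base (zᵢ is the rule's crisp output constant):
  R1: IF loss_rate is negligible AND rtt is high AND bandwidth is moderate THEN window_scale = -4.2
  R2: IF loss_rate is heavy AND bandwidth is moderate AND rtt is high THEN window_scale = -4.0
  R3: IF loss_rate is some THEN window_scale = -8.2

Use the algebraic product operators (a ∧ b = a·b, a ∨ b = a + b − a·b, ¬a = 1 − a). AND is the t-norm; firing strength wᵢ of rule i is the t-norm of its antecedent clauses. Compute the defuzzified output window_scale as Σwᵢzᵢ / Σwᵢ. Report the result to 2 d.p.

-5.50

R1 (z=-4.2): negligible=0.36, high=0.63, moderate=0.75; AND[a·b] → w = 0.1701
R2 (z=-4.0): heavy=0.53, moderate=0.75, high=0.63; AND[a·b] → w = 0.2504
R3 (z=-8.2): some=0.22 → w = 0.2200
Weighted average = (0.1701·-4.2 + 0.2504·-4.0 + 0.2200·-8.2) / (0.1701 + 0.2504 + 0.2200)
  = -3.5201 / 0.6405 = -5.50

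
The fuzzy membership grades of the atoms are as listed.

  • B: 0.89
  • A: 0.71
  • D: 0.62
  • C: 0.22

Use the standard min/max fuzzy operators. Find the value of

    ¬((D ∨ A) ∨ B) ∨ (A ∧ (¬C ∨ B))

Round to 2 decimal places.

0.71

D ∨ A = max(a, b) on (0.62, 0.71) = 0.71
(D ∨ A) ∨ B = max(a, b) on (0.71, 0.89) = 0.89
¬((D ∨ A) ∨ B) = 1 − 0.89 = 0.11
¬C = 1 − 0.22 = 0.78
¬C ∨ B = max(a, b) on (0.78, 0.89) = 0.89
A ∧ (¬C ∨ B) = min(a, b) on (0.71, 0.89) = 0.71
¬((D ∨ A) ∨ B) ∨ (A ∧ (¬C ∨ B)) = max(a, b) on (0.11, 0.71) = 0.71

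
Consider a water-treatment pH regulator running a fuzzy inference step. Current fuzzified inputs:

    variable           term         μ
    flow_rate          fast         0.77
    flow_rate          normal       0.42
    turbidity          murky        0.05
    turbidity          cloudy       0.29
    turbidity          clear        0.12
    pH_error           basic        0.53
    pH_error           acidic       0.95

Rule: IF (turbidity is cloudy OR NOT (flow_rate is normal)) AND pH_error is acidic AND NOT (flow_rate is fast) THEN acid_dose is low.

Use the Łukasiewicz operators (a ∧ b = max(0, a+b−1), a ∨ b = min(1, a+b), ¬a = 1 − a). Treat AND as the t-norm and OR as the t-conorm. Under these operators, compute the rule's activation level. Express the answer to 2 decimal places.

firing strength: (cloudy=0.29 OR ¬normal=1−0.42=0.58) = 0.87; AND[max(0, a+b−1)] with acidic=0.95, ¬fast=1−0.77=0.23 → w = 0.05

0.05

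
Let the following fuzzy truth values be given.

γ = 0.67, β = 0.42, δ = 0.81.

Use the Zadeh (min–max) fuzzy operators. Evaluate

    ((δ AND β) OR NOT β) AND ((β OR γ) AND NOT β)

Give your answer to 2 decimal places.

δ AND β = min(a, b) on (0.81, 0.42) = 0.42
NOT β = 1 − 0.42 = 0.58
(δ AND β) OR NOT β = max(a, b) on (0.42, 0.58) = 0.58
β OR γ = max(a, b) on (0.42, 0.67) = 0.67
NOT β = 1 − 0.42 = 0.58
(β OR γ) AND NOT β = min(a, b) on (0.67, 0.58) = 0.58
((δ AND β) OR NOT β) AND ((β OR γ) AND NOT β) = min(a, b) on (0.58, 0.58) = 0.58

0.58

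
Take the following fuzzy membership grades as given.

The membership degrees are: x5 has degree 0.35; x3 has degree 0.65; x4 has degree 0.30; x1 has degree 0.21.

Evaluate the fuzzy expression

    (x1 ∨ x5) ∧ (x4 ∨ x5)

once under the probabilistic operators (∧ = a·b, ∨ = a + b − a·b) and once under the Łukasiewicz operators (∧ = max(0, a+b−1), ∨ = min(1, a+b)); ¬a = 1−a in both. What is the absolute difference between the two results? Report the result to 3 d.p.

0.055

Under probabilistic:
  x1 ∨ x5 = a + b − a·b on (0.2100, 0.3500) = 0.4865
  x4 ∨ x5 = a + b − a·b on (0.3000, 0.3500) = 0.5450
  (x1 ∨ x5) ∧ (x4 ∨ x5) = a·b on (0.4865, 0.5450) = 0.2651
  → value = 0.2651
Under Łukasiewicz:
  x1 ∨ x5 = min(1, a+b) on (0.21, 0.35) = 0.56
  x4 ∨ x5 = min(1, a+b) on (0.30, 0.35) = 0.65
  (x1 ∨ x5) ∧ (x4 ∨ x5) = max(0, a+b−1) on (0.56, 0.65) = 0.21
  → value = 0.2100
|0.2651 − 0.2100| = 0.055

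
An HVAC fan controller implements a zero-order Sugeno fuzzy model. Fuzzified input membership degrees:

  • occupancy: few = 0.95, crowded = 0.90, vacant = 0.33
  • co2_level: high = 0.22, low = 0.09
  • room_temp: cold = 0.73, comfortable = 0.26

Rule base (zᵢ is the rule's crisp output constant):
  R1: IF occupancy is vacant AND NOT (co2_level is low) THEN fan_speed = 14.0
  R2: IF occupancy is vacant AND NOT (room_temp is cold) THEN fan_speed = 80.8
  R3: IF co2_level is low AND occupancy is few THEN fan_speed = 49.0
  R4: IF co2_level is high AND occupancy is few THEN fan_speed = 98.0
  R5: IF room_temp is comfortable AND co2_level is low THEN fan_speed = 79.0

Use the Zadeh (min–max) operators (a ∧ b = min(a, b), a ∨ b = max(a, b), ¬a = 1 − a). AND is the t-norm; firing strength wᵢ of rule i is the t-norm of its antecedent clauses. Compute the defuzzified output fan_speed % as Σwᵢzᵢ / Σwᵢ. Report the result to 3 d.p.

R1 (z=14.0): vacant=0.33, ¬low=1−0.09=0.91; AND[min(a, b)] → w = 0.33
R2 (z=80.8): vacant=0.33, ¬cold=1−0.73=0.27; AND[min(a, b)] → w = 0.27
R3 (z=49.0): low=0.09, few=0.95; AND[min(a, b)] → w = 0.09
R4 (z=98.0): high=0.22, few=0.95; AND[min(a, b)] → w = 0.22
R5 (z=79.0): comfortable=0.26, low=0.09; AND[min(a, b)] → w = 0.09
Weighted average = (0.33·14.0 + 0.27·80.8 + 0.09·49.0 + 0.22·98.0 + 0.09·79.0) / (0.33 + 0.27 + 0.09 + 0.22 + 0.09)
  = 59.5160 / 1.0000 = 59.516

59.516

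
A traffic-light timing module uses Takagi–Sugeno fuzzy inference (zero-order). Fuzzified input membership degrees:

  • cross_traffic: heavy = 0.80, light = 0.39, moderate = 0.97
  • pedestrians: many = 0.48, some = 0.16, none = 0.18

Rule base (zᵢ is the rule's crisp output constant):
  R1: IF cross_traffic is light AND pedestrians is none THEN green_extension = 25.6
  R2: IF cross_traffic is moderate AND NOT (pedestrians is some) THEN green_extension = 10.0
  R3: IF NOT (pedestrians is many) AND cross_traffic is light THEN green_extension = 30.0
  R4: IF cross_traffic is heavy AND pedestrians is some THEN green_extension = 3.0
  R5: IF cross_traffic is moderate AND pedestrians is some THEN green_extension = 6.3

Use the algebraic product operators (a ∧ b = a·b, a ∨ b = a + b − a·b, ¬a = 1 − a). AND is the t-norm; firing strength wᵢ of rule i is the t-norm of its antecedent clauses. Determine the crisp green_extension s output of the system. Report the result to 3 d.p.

12.685

R1 (z=25.6): light=0.39, none=0.18; AND[a·b] → w = 0.0702
R2 (z=10.0): moderate=0.97, ¬some=1−0.16=0.84; AND[a·b] → w = 0.8148
R3 (z=30.0): ¬many=1−0.48=0.52, light=0.39; AND[a·b] → w = 0.2028
R4 (z=3.0): heavy=0.80, some=0.16; AND[a·b] → w = 0.1280
R5 (z=6.3): moderate=0.97, some=0.16; AND[a·b] → w = 0.1552
Weighted average = (0.0702·25.6 + 0.8148·10.0 + 0.2028·30.0 + 0.1280·3.0 + 0.1552·6.3) / (0.0702 + 0.8148 + 0.2028 + 0.1280 + 0.1552)
  = 17.3909 / 1.3710 = 12.685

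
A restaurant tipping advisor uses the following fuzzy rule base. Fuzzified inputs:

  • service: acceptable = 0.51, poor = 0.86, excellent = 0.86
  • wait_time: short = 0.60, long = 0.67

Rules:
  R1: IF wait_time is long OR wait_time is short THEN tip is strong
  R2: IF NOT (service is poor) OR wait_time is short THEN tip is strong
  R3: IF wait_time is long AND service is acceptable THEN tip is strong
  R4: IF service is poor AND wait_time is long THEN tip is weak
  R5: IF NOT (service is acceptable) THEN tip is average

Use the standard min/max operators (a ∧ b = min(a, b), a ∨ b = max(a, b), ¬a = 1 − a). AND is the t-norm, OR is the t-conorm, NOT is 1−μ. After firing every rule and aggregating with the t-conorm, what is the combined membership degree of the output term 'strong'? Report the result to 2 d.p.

0.67

R1: long=0.67, short=0.60; OR[max(a, b)] → w = 0.67
R2: ¬poor=1−0.86=0.14, short=0.60; OR[max(a, b)] → w = 0.60
R3: long=0.67, acceptable=0.51; AND[min(a, b)] → w = 0.51
R4: poor=0.86, long=0.67; AND[min(a, b)] → w = 0.67
R5: ¬acceptable=1−0.51=0.49 → w = 0.49
Rules with consequent 'strong': {R1, R2, R3} → strengths 0.67, 0.60, 0.51
Aggregate via t-conorm [max(a, b)]: 0.67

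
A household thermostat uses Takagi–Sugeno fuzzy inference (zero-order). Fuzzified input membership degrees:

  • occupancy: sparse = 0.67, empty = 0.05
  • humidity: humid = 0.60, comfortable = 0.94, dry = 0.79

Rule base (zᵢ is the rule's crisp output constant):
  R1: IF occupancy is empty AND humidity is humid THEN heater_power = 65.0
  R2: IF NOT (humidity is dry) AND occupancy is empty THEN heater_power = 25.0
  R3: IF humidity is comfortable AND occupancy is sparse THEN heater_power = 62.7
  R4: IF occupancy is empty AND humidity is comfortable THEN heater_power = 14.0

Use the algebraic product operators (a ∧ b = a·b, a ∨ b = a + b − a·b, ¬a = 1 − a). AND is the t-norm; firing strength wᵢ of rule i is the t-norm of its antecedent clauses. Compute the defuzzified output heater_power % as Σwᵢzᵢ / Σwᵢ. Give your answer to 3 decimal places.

59.053

R1 (z=65.0): empty=0.05, humid=0.60; AND[a·b] → w = 0.0300
R2 (z=25.0): ¬dry=1−0.79=0.21, empty=0.05; AND[a·b] → w = 0.0105
R3 (z=62.7): comfortable=0.94, sparse=0.67; AND[a·b] → w = 0.6298
R4 (z=14.0): empty=0.05, comfortable=0.94; AND[a·b] → w = 0.0470
Weighted average = (0.0300·65.0 + 0.0105·25.0 + 0.6298·62.7 + 0.0470·14.0) / (0.0300 + 0.0105 + 0.6298 + 0.0470)
  = 42.3590 / 0.7173 = 59.053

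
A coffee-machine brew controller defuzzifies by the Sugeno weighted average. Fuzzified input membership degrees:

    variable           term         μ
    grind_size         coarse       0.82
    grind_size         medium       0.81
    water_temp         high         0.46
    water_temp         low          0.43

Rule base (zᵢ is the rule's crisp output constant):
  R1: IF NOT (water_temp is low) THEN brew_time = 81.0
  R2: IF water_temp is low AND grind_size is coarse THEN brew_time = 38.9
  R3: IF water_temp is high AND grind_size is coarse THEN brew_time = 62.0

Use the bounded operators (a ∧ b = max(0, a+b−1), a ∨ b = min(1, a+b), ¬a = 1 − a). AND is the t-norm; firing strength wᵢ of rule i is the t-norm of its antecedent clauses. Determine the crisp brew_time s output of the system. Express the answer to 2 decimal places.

R1 (z=81.0): ¬low=1−0.43=0.57 → w = 0.57
R2 (z=38.9): low=0.43, coarse=0.82; AND[max(0, a+b−1)] → w = 0.25
R3 (z=62.0): high=0.46, coarse=0.82; AND[max(0, a+b−1)] → w = 0.28
Weighted average = (0.57·81.0 + 0.25·38.9 + 0.28·62.0) / (0.57 + 0.25 + 0.28)
  = 73.2550 / 1.1000 = 66.60

66.60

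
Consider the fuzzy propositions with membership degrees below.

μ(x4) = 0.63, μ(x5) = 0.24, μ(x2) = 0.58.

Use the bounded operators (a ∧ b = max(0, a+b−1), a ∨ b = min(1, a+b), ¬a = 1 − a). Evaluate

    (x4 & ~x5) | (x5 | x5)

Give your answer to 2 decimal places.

0.87

~x5 = 1 − 0.24 = 0.76
x4 & ~x5 = max(0, a+b−1) on (0.63, 0.76) = 0.39
x5 | x5 = min(1, a+b) on (0.24, 0.24) = 0.48
(x4 & ~x5) | (x5 | x5) = min(1, a+b) on (0.39, 0.48) = 0.87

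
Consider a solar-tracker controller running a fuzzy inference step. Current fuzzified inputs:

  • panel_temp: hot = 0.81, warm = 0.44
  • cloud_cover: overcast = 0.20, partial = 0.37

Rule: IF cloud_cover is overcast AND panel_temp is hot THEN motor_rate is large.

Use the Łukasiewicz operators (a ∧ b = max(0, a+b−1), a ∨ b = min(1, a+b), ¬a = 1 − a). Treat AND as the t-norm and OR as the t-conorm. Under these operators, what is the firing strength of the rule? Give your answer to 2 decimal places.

0.01

firing strength: overcast=0.20, hot=0.81; AND[max(0, a+b−1)] → w = 0.01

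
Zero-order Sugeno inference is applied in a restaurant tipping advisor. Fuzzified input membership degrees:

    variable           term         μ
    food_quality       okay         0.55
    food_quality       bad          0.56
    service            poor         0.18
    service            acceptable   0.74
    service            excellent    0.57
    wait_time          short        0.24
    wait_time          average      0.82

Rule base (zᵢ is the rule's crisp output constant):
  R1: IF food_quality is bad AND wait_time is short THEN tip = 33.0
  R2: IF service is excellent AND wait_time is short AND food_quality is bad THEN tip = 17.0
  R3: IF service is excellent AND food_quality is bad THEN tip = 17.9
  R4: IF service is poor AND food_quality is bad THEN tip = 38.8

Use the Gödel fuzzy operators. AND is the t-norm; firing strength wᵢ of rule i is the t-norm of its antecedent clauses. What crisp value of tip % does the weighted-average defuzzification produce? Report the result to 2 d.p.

23.78

R1 (z=33.0): bad=0.56, short=0.24; AND[min(a, b)] → w = 0.24
R2 (z=17.0): excellent=0.57, short=0.24, bad=0.56; AND[min(a, b)] → w = 0.24
R3 (z=17.9): excellent=0.57, bad=0.56; AND[min(a, b)] → w = 0.56
R4 (z=38.8): poor=0.18, bad=0.56; AND[min(a, b)] → w = 0.18
Weighted average = (0.24·33.0 + 0.24·17.0 + 0.56·17.9 + 0.18·38.8) / (0.24 + 0.24 + 0.56 + 0.18)
  = 29.0080 / 1.2200 = 23.78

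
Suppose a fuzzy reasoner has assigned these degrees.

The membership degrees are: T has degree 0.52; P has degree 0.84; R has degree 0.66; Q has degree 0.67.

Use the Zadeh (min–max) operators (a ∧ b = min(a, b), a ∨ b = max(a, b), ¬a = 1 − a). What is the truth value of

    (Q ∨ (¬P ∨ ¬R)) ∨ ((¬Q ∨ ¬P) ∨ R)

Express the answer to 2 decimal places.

¬P = 1 − 0.84 = 0.16
¬R = 1 − 0.66 = 0.34
¬P ∨ ¬R = max(a, b) on (0.16, 0.34) = 0.34
Q ∨ (¬P ∨ ¬R) = max(a, b) on (0.67, 0.34) = 0.67
¬Q = 1 − 0.67 = 0.33
¬P = 1 − 0.84 = 0.16
¬Q ∨ ¬P = max(a, b) on (0.33, 0.16) = 0.33
(¬Q ∨ ¬P) ∨ R = max(a, b) on (0.33, 0.66) = 0.66
(Q ∨ (¬P ∨ ¬R)) ∨ ((¬Q ∨ ¬P) ∨ R) = max(a, b) on (0.67, 0.66) = 0.67

0.67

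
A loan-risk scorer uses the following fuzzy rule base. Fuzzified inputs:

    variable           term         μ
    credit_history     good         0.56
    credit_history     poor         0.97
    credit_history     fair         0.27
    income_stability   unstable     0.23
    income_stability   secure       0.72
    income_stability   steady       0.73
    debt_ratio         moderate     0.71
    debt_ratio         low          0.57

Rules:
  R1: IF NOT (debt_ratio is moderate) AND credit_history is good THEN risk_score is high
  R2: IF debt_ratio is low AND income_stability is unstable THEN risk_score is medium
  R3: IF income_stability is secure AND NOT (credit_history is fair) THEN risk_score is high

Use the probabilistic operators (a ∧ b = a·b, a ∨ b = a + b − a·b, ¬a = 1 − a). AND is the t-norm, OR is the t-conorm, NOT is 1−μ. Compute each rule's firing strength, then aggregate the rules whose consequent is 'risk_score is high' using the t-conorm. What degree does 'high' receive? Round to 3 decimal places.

R1: ¬moderate=1−0.71=0.29, good=0.56; AND[a·b] → w = 0.1624
R2: low=0.57, unstable=0.23; AND[a·b] → w = 0.1311
R3: secure=0.72, ¬fair=1−0.27=0.73; AND[a·b] → w = 0.5256
Rules with consequent 'high': {R1, R3} → strengths 0.1624, 0.5256
Aggregate via t-conorm [a + b − a·b]: 0.6026

0.603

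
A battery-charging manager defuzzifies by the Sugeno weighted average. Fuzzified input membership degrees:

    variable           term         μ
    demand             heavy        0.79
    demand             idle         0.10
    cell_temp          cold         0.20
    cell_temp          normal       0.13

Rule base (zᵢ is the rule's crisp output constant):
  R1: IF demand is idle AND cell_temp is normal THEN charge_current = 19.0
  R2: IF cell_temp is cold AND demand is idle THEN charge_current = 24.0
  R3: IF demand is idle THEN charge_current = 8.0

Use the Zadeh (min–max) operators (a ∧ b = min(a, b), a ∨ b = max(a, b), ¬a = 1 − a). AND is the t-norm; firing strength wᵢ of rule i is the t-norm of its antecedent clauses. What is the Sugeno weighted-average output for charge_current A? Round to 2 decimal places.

R1 (z=19.0): idle=0.10, normal=0.13; AND[min(a, b)] → w = 0.10
R2 (z=24.0): cold=0.20, idle=0.10; AND[min(a, b)] → w = 0.10
R3 (z=8.0): idle=0.10 → w = 0.10
Weighted average = (0.10·19.0 + 0.10·24.0 + 0.10·8.0) / (0.10 + 0.10 + 0.10)
  = 5.1000 / 0.3000 = 17.00

17.00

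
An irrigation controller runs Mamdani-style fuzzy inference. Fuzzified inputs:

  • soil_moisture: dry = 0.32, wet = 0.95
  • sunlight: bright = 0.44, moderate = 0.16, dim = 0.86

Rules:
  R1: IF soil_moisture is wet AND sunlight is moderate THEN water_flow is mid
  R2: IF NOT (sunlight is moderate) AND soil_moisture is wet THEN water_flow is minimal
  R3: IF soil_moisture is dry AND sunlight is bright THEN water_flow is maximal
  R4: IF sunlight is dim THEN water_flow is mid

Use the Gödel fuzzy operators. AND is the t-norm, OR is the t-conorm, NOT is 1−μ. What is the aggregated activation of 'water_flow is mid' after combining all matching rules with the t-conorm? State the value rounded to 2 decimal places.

R1: wet=0.95, moderate=0.16; AND[min(a, b)] → w = 0.16
R2: ¬moderate=1−0.16=0.84, wet=0.95; AND[min(a, b)] → w = 0.84
R3: dry=0.32, bright=0.44; AND[min(a, b)] → w = 0.32
R4: dim=0.86 → w = 0.86
Rules with consequent 'mid': {R1, R4} → strengths 0.16, 0.86
Aggregate via t-conorm [max(a, b)]: 0.86

0.86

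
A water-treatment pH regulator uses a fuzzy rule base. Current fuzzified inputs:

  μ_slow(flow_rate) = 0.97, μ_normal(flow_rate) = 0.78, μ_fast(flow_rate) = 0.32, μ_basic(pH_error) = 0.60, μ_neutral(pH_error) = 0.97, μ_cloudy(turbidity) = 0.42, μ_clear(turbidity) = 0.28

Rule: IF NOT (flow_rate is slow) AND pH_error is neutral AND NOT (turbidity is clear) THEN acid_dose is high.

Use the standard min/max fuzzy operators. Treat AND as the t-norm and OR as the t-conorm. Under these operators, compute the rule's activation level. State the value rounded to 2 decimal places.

firing strength: ¬slow=1−0.97=0.03, neutral=0.97, ¬clear=1−0.28=0.72; AND[min(a, b)] → w = 0.03

0.03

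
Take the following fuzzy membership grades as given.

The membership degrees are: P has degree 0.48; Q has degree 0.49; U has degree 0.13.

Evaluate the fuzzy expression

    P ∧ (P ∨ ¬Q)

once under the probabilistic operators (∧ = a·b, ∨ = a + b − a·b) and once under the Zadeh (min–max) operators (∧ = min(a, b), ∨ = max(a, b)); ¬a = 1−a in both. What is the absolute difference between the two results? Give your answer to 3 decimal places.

0.122

Under probabilistic:
  ¬Q = 1 − 0.4900 = 0.5100
  P ∨ ¬Q = a + b − a·b on (0.4800, 0.5100) = 0.7452
  P ∧ (P ∨ ¬Q) = a·b on (0.4800, 0.7452) = 0.3577
  → value = 0.3577
Under Zadeh (min–max):
  ¬Q = 1 − 0.49 = 0.51
  P ∨ ¬Q = max(a, b) on (0.48, 0.51) = 0.51
  P ∧ (P ∨ ¬Q) = min(a, b) on (0.48, 0.51) = 0.48
  → value = 0.4800
|0.3577 − 0.4800| = 0.122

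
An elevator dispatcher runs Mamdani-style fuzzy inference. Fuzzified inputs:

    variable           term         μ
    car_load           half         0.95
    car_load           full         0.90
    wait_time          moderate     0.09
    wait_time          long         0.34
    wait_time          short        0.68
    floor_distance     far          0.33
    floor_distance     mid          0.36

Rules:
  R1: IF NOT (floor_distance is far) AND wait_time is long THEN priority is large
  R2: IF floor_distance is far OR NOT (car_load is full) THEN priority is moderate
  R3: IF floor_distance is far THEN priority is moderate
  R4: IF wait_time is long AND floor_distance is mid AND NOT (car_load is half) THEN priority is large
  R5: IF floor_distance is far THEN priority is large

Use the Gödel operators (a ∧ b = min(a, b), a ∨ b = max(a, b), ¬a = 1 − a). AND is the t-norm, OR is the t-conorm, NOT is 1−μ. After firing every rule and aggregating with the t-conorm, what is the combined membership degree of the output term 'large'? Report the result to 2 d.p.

R1: ¬far=1−0.33=0.67, long=0.34; AND[min(a, b)] → w = 0.34
R2: far=0.33, ¬full=1−0.90=0.10; OR[max(a, b)] → w = 0.33
R3: far=0.33 → w = 0.33
R4: long=0.34, mid=0.36, ¬half=1−0.95=0.05; AND[min(a, b)] → w = 0.05
R5: far=0.33 → w = 0.33
Rules with consequent 'large': {R1, R4, R5} → strengths 0.34, 0.05, 0.33
Aggregate via t-conorm [max(a, b)]: 0.34

0.34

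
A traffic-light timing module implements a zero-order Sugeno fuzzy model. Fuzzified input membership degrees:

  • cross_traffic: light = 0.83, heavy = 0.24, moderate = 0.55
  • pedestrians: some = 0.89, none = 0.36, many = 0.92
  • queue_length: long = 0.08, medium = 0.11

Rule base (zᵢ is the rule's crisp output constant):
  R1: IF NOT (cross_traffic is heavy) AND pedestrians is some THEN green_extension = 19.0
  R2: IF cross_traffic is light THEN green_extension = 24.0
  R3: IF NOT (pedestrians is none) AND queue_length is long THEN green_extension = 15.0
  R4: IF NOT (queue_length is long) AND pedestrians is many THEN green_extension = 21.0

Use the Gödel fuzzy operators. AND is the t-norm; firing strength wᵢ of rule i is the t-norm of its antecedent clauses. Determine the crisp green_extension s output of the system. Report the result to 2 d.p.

21.19

R1 (z=19.0): ¬heavy=1−0.24=0.76, some=0.89; AND[min(a, b)] → w = 0.76
R2 (z=24.0): light=0.83 → w = 0.83
R3 (z=15.0): ¬none=1−0.36=0.64, long=0.08; AND[min(a, b)] → w = 0.08
R4 (z=21.0): ¬long=1−0.08=0.92, many=0.92; AND[min(a, b)] → w = 0.92
Weighted average = (0.76·19.0 + 0.83·24.0 + 0.08·15.0 + 0.92·21.0) / (0.76 + 0.83 + 0.08 + 0.92)
  = 54.8800 / 2.5900 = 21.19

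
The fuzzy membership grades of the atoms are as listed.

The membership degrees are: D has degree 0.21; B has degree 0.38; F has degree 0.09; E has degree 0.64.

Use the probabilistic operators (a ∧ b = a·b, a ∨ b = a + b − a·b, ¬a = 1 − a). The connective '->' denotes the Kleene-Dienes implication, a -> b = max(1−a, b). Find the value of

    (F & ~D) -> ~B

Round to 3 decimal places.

0.929

~D = 1 − 0.2100 = 0.7900
F & ~D = a·b on (0.0900, 0.7900) = 0.0711
~B = 1 − 0.3800 = 0.6200
(F & ~D) -> ~B  [Kleene-Dienes: max(1−a, b)] with a=0.0711, b=0.6200 → 0.9289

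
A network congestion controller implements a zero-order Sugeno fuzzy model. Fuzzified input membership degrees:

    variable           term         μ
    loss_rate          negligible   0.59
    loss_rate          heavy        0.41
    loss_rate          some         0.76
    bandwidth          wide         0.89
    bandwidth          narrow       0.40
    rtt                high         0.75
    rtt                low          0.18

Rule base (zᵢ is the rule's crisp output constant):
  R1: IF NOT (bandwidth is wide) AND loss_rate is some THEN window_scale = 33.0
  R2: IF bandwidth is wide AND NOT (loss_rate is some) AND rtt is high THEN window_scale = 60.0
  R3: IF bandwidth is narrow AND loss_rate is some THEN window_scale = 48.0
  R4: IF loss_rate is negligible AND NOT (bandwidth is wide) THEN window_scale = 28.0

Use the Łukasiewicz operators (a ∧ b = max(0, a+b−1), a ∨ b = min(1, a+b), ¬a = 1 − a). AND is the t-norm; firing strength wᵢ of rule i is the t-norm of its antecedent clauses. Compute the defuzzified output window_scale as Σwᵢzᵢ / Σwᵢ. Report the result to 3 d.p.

R1 (z=33.0): ¬wide=1−0.89=0.11, some=0.76; AND[max(0, a+b−1)] → w = 0.00
R2 (z=60.0): wide=0.89, ¬some=1−0.76=0.24, high=0.75; AND[max(0, a+b−1)] → w = 0.00
R3 (z=48.0): narrow=0.40, some=0.76; AND[max(0, a+b−1)] → w = 0.16
R4 (z=28.0): negligible=0.59, ¬wide=1−0.89=0.11; AND[max(0, a+b−1)] → w = 0.00
Weighted average = (0.00·33.0 + 0.00·60.0 + 0.16·48.0 + 0.00·28.0) / (0.00 + 0.00 + 0.16 + 0.00)
  = 7.6800 / 0.1600 = 48.000

48.000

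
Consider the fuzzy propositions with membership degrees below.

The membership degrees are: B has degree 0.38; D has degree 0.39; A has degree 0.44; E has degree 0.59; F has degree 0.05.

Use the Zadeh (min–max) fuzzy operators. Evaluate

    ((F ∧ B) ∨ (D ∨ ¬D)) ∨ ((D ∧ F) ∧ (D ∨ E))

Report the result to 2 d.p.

F ∧ B = min(a, b) on (0.05, 0.38) = 0.05
¬D = 1 − 0.39 = 0.61
D ∨ ¬D = max(a, b) on (0.39, 0.61) = 0.61
(F ∧ B) ∨ (D ∨ ¬D) = max(a, b) on (0.05, 0.61) = 0.61
D ∧ F = min(a, b) on (0.39, 0.05) = 0.05
D ∨ E = max(a, b) on (0.39, 0.59) = 0.59
(D ∧ F) ∧ (D ∨ E) = min(a, b) on (0.05, 0.59) = 0.05
((F ∧ B) ∨ (D ∨ ¬D)) ∨ ((D ∧ F) ∧ (D ∨ E)) = max(a, b) on (0.61, 0.05) = 0.61

0.61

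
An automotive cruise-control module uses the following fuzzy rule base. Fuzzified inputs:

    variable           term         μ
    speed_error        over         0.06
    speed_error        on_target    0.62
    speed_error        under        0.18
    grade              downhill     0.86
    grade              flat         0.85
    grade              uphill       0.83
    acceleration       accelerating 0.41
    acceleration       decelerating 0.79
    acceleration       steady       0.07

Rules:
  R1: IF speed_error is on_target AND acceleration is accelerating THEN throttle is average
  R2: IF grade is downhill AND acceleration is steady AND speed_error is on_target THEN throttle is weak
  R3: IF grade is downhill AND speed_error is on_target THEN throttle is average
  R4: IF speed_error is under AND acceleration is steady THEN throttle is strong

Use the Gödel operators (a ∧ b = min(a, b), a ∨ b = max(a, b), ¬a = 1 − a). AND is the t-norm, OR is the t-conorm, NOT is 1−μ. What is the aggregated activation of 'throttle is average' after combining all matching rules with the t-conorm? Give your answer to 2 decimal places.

0.62

R1: on_target=0.62, accelerating=0.41; AND[min(a, b)] → w = 0.41
R2: downhill=0.86, steady=0.07, on_target=0.62; AND[min(a, b)] → w = 0.07
R3: downhill=0.86, on_target=0.62; AND[min(a, b)] → w = 0.62
R4: under=0.18, steady=0.07; AND[min(a, b)] → w = 0.07
Rules with consequent 'average': {R1, R3} → strengths 0.41, 0.62
Aggregate via t-conorm [max(a, b)]: 0.62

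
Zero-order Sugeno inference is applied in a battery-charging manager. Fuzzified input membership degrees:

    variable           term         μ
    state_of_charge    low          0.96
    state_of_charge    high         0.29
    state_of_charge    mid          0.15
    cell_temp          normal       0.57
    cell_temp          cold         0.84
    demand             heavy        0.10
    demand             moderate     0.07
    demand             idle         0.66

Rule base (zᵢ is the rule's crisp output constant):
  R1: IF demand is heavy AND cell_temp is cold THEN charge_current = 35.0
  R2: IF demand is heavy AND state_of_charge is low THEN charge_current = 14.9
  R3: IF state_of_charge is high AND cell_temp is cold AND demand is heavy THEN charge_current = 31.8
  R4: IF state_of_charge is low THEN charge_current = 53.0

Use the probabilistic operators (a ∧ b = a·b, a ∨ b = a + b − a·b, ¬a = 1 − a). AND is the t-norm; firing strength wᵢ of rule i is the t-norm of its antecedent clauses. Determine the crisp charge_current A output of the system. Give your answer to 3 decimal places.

R1 (z=35.0): heavy=0.10, cold=0.84; AND[a·b] → w = 0.0840
R2 (z=14.9): heavy=0.10, low=0.96; AND[a·b] → w = 0.0960
R3 (z=31.8): high=0.29, cold=0.84, heavy=0.10; AND[a·b] → w = 0.0244
R4 (z=53.0): low=0.96 → w = 0.9600
Weighted average = (0.0840·35.0 + 0.0960·14.9 + 0.0244·31.8 + 0.9600·53.0) / (0.0840 + 0.0960 + 0.0244 + 0.9600)
  = 56.0250 / 1.1644 = 48.117

48.117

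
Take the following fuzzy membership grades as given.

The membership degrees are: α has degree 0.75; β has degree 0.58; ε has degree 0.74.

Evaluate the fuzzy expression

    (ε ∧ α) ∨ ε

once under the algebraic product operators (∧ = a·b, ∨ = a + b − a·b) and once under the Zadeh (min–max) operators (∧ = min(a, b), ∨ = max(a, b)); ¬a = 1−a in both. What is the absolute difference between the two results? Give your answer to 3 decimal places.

Under algebraic product:
  ε ∧ α = a·b on (0.7400, 0.7500) = 0.5550
  (ε ∧ α) ∨ ε = a + b − a·b on (0.5550, 0.7400) = 0.8843
  → value = 0.8843
Under Zadeh (min–max):
  ε ∧ α = min(a, b) on (0.74, 0.75) = 0.74
  (ε ∧ α) ∨ ε = max(a, b) on (0.74, 0.74) = 0.74
  → value = 0.7400
|0.8843 − 0.7400| = 0.144

0.144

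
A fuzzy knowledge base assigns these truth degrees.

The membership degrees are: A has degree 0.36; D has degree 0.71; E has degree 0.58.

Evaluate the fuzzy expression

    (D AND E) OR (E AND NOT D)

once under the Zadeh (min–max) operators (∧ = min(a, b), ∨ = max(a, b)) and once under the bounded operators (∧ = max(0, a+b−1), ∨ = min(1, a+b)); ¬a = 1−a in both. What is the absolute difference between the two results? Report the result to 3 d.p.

Under Zadeh (min–max):
  D AND E = min(a, b) on (0.71, 0.58) = 0.58
  NOT D = 1 − 0.71 = 0.29
  E AND NOT D = min(a, b) on (0.58, 0.29) = 0.29
  (D AND E) OR (E AND NOT D) = max(a, b) on (0.58, 0.29) = 0.58
  → value = 0.5800
Under bounded:
  D AND E = max(0, a+b−1) on (0.71, 0.58) = 0.29
  NOT D = 1 − 0.71 = 0.29
  E AND NOT D = max(0, a+b−1) on (0.58, 0.29) = 0.00
  (D AND E) OR (E AND NOT D) = min(1, a+b) on (0.29, 0.00) = 0.29
  → value = 0.2900
|0.5800 − 0.2900| = 0.290

0.290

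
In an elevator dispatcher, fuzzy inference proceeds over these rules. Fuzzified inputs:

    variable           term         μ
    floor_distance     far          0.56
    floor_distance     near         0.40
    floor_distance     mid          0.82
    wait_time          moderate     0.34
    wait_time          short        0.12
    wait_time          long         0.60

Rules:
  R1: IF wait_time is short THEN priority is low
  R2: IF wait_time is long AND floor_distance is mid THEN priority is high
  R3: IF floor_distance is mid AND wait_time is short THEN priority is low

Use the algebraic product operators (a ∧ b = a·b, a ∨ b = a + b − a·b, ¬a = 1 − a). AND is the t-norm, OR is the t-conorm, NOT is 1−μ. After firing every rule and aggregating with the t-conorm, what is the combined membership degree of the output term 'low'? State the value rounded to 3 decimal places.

0.207

R1: short=0.12 → w = 0.1200
R2: long=0.60, mid=0.82; AND[a·b] → w = 0.4920
R3: mid=0.82, short=0.12; AND[a·b] → w = 0.0984
Rules with consequent 'low': {R1, R3} → strengths 0.1200, 0.0984
Aggregate via t-conorm [a + b − a·b]: 0.2066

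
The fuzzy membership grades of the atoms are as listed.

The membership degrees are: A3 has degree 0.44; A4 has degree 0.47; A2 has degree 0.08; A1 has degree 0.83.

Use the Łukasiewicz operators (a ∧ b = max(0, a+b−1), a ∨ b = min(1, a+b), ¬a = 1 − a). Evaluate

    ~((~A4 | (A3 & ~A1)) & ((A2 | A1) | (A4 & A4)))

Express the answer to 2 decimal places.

0.56

~A4 = 1 − 0.47 = 0.53
~A1 = 1 − 0.83 = 0.17
A3 & ~A1 = max(0, a+b−1) on (0.44, 0.17) = 0.00
~A4 | (A3 & ~A1) = min(1, a+b) on (0.53, 0.00) = 0.53
A2 | A1 = min(1, a+b) on (0.08, 0.83) = 0.91
A4 & A4 = max(0, a+b−1) on (0.47, 0.47) = 0.00
(A2 | A1) | (A4 & A4) = min(1, a+b) on (0.91, 0.00) = 0.91
(~A4 | (A3 & ~A1)) & ((A2 | A1) | (A4 & A4)) = max(0, a+b−1) on (0.53, 0.91) = 0.44
~((~A4 | (A3 & ~A1)) & ((A2 | A1) | (A4 & A4))) = 1 − 0.44 = 0.56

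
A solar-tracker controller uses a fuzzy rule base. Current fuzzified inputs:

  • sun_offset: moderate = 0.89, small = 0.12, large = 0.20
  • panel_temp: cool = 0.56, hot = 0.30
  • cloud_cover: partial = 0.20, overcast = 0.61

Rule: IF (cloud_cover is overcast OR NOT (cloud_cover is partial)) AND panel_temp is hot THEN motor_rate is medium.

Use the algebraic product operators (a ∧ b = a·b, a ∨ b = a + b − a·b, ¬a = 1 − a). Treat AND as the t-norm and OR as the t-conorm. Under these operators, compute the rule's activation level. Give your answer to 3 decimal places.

firing strength: (overcast=0.61 OR ¬partial=1−0.20=0.80) = 0.9220; AND[a·b] with hot=0.30 → w = 0.2766

0.277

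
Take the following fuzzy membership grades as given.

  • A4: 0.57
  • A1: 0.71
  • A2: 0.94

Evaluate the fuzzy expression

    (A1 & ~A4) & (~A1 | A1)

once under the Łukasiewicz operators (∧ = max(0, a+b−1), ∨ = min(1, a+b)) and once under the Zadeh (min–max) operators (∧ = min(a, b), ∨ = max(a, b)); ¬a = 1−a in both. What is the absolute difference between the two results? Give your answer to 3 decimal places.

0.290

Under Łukasiewicz:
  ~A4 = 1 − 0.57 = 0.43
  A1 & ~A4 = max(0, a+b−1) on (0.71, 0.43) = 0.14
  ~A1 = 1 − 0.71 = 0.29
  ~A1 | A1 = min(1, a+b) on (0.29, 0.71) = 1.00
  (A1 & ~A4) & (~A1 | A1) = max(0, a+b−1) on (0.14, 1.00) = 0.14
  → value = 0.1400
Under Zadeh (min–max):
  ~A4 = 1 − 0.57 = 0.43
  A1 & ~A4 = min(a, b) on (0.71, 0.43) = 0.43
  ~A1 = 1 − 0.71 = 0.29
  ~A1 | A1 = max(a, b) on (0.29, 0.71) = 0.71
  (A1 & ~A4) & (~A1 | A1) = min(a, b) on (0.43, 0.71) = 0.43
  → value = 0.4300
|0.1400 − 0.4300| = 0.290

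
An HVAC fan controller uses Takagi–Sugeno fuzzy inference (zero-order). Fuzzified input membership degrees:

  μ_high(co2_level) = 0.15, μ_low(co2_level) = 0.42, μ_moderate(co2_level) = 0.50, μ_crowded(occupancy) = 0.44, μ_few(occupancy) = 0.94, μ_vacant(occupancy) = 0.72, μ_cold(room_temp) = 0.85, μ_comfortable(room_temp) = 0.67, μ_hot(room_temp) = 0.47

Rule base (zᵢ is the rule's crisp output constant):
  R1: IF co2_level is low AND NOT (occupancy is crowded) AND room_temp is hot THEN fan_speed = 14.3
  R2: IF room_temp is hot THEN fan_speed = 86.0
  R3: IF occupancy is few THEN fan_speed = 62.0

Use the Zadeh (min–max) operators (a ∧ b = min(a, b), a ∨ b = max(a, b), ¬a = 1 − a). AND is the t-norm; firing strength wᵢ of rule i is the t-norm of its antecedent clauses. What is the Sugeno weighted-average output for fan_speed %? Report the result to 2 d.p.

R1 (z=14.3): low=0.42, ¬crowded=1−0.44=0.56, hot=0.47; AND[min(a, b)] → w = 0.42
R2 (z=86.0): hot=0.47 → w = 0.47
R3 (z=62.0): few=0.94 → w = 0.94
Weighted average = (0.42·14.3 + 0.47·86.0 + 0.94·62.0) / (0.42 + 0.47 + 0.94)
  = 104.7060 / 1.8300 = 57.22

57.22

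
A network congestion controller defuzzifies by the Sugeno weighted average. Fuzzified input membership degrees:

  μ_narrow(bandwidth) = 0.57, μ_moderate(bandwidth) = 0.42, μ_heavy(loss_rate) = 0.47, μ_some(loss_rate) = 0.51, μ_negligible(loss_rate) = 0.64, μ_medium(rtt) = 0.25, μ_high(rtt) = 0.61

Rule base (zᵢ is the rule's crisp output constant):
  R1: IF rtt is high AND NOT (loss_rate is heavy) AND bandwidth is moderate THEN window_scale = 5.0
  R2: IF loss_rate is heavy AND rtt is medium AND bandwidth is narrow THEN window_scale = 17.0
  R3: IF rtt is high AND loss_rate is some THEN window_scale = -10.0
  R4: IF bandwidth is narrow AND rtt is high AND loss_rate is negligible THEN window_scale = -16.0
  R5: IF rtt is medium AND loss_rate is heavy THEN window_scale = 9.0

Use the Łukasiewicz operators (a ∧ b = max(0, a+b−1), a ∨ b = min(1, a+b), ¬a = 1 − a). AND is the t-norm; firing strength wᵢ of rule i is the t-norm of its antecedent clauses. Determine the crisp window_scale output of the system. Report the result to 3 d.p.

R1 (z=5.0): high=0.61, ¬heavy=1−0.47=0.53, moderate=0.42; AND[max(0, a+b−1)] → w = 0.00
R2 (z=17.0): heavy=0.47, medium=0.25, narrow=0.57; AND[max(0, a+b−1)] → w = 0.00
R3 (z=-10.0): high=0.61, some=0.51; AND[max(0, a+b−1)] → w = 0.12
R4 (z=-16.0): narrow=0.57, high=0.61, negligible=0.64; AND[max(0, a+b−1)] → w = 0.00
R5 (z=9.0): medium=0.25, heavy=0.47; AND[max(0, a+b−1)] → w = 0.00
Weighted average = (0.00·5.0 + 0.00·17.0 + 0.12·-10.0 + 0.00·-16.0 + 0.00·9.0) / (0.00 + 0.00 + 0.12 + 0.00 + 0.00)
  = -1.2000 / 0.1200 = -10.000

-10.000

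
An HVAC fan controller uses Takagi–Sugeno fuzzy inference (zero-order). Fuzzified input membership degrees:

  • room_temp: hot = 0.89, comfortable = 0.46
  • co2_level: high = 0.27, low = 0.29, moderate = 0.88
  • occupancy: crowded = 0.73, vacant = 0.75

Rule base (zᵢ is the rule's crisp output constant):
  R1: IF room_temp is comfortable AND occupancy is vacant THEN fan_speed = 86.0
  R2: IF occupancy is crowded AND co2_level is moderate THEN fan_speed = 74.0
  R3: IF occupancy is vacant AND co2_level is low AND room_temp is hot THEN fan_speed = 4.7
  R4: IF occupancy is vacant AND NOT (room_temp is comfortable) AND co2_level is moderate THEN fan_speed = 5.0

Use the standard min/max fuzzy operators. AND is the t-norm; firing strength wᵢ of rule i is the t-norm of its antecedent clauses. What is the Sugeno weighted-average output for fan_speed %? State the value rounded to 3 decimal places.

R1 (z=86.0): comfortable=0.46, vacant=0.75; AND[min(a, b)] → w = 0.46
R2 (z=74.0): crowded=0.73, moderate=0.88; AND[min(a, b)] → w = 0.73
R3 (z=4.7): vacant=0.75, low=0.29, hot=0.89; AND[min(a, b)] → w = 0.29
R4 (z=5.0): vacant=0.75, ¬comfortable=1−0.46=0.54, moderate=0.88; AND[min(a, b)] → w = 0.54
Weighted average = (0.46·86.0 + 0.73·74.0 + 0.29·4.7 + 0.54·5.0) / (0.46 + 0.73 + 0.29 + 0.54)
  = 97.6430 / 2.0200 = 48.338

48.338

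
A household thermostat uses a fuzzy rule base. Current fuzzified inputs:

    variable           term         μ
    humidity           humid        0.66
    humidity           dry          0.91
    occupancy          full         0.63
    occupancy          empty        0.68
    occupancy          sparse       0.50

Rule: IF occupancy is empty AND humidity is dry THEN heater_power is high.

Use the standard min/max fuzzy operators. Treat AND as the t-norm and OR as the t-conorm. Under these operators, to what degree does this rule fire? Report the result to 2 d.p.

0.68

firing strength: empty=0.68, dry=0.91; AND[min(a, b)] → w = 0.68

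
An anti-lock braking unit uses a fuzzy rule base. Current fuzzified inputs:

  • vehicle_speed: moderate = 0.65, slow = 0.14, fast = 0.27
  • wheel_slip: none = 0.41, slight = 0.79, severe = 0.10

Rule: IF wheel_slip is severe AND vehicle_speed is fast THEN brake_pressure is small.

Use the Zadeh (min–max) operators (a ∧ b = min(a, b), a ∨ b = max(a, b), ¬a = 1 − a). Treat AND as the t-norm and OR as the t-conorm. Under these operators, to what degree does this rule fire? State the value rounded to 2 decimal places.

0.10

firing strength: severe=0.10, fast=0.27; AND[min(a, b)] → w = 0.10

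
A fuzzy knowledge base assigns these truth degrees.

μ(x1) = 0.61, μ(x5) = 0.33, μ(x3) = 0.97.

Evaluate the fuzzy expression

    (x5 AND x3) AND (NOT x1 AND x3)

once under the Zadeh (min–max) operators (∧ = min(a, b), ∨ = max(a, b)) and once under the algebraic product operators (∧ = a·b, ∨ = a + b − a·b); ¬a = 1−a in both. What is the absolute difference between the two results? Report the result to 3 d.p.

0.209

Under Zadeh (min–max):
  x5 AND x3 = min(a, b) on (0.33, 0.97) = 0.33
  NOT x1 = 1 − 0.61 = 0.39
  NOT x1 AND x3 = min(a, b) on (0.39, 0.97) = 0.39
  (x5 AND x3) AND (NOT x1 AND x3) = min(a, b) on (0.33, 0.39) = 0.33
  → value = 0.3300
Under algebraic product:
  x5 AND x3 = a·b on (0.3300, 0.9700) = 0.3201
  NOT x1 = 1 − 0.6100 = 0.3900
  NOT x1 AND x3 = a·b on (0.3900, 0.9700) = 0.3783
  (x5 AND x3) AND (NOT x1 AND x3) = a·b on (0.3201, 0.3783) = 0.1211
  → value = 0.1211
|0.3300 − 0.1211| = 0.209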